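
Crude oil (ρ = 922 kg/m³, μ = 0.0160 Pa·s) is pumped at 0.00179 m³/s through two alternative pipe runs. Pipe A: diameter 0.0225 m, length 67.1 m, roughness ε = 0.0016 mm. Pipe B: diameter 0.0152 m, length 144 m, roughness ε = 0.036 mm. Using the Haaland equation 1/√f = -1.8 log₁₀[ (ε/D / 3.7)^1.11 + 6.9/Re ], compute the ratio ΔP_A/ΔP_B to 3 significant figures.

Pipe A: V = Q/A = 0.00179/0.0003976 = 4.502 m/s; Re = 5837; ε/D = 7.11e-05; Haaland → f = 0.03607; ΔP_A = f(L/D)(ρV²/2) = 1.005e+06 Pa.
Pipe B: V = Q/A = 0.00179/0.0001815 = 9.865 m/s; Re = 8640; ε/D = 0.00237; Haaland → f = 0.03511; ΔP_B = f(L/D)(ρV²/2) = 1.492e+07 Pa.
ΔP_A/ΔP_B = 1.005e+06/1.492e+07 = 0.0674.

ΔP_A/ΔP_B ≈ 0.0674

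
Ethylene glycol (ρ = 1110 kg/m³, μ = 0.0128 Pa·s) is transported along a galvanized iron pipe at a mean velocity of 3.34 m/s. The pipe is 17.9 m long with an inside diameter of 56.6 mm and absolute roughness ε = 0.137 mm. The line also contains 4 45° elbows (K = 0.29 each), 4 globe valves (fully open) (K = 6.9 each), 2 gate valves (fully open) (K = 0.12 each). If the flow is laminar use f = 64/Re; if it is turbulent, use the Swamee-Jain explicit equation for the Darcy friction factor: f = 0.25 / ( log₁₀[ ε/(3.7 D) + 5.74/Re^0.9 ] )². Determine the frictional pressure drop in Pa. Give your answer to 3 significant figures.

ΔP ≈ 242000 Pa

Reynolds number Re = ρVD/μ = 1110 · 3.34 · 0.0566 / 0.0128 = 1.639e+04.
Re > 4000 → turbulent. Relative roughness ε/D = 0.000137/0.0566 = 0.00242. Swamee-Jain: f = 0.25/(log₁₀[0.00242/3.7 + 5.74/1.639e+04^0.9])² = 0.25/(log₁₀[0.000654 + 0.000924])² = 0.25/(-2.802)² = 0.03185.
Total minor-loss coefficient ΣK = 4·0.29 + 4·6.9 + 2·0.12 = 29.
ΔP = [f·L/D + ΣK]·(ρV²/2) = [0.03185·17.9/0.0566 + 29]·(1110·3.34²/2) = [10.07 + 29]·6191 = 2.419e+05 Pa.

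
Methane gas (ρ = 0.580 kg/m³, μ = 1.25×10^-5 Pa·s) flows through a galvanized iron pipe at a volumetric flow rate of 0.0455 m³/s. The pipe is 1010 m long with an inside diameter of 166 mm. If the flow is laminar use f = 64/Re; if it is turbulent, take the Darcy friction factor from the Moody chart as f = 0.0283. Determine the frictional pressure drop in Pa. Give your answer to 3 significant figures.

Cross-sectional area A = πD²/4 = π(0.166)²/4 = 0.02164 m²; mean velocity V = Q/A = 0.0455/0.02164 = 2.102 m/s.
Reynolds number Re = ρVD/μ = 0.58 · 2.102 · 0.166 / 1.25e-05 = 1.619e+04.
Re > 4000 → turbulent; use the Moody-chart value f = 0.0283.
Darcy-Weisbach: ΔP = f(L/D)(ρV²/2) = 0.0283·(1010/0.166)·(0.58·2.102²/2) = 0.0283·6084·1.282 = 220.7 Pa.

ΔP ≈ 221 Pa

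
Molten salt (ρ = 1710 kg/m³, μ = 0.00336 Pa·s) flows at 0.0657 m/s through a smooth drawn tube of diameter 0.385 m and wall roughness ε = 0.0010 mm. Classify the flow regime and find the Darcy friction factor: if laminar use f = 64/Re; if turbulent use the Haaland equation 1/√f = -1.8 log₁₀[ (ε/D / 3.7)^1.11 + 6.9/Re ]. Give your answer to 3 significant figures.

f ≈ 0.0289

Re = ρVD/μ = 1710·0.0657·0.385/0.00336 = 1.287e+04.
Re > 4000 → turbulent. ε/D = 1e-06/0.385 = 2.6e-06; Haaland: 1/√f = -1.8 log₁₀[1.48e-07 + 0.000536] = 5.887, so f = 0.02885.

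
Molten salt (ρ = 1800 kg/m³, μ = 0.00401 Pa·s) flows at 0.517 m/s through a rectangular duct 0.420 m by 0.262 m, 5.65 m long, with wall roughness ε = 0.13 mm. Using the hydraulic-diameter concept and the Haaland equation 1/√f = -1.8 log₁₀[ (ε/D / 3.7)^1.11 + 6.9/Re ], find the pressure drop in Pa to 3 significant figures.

ΔP ≈ 86.4 Pa

Hydraulic diameter D_h = 4A/P = 4·(0.42·0.262)/(2·(0.42+0.262)) = 0.4402/1.364 = 0.3227 m.
Re = ρVD_h/μ = 1800·0.517·0.3227/0.00401 = 7.489e+04.
ε/D_h = 0.00013/0.3227 = 0.000403; Haaland gives 1/√f = -1.8 log₁₀[3.99e-05+9.21e-05] = 6.983, so f = 0.02051.
ΔP = f(L/D_h)(ρV²/2) = 0.02051·5.65/0.3227·240.6 = 86.38 Pa.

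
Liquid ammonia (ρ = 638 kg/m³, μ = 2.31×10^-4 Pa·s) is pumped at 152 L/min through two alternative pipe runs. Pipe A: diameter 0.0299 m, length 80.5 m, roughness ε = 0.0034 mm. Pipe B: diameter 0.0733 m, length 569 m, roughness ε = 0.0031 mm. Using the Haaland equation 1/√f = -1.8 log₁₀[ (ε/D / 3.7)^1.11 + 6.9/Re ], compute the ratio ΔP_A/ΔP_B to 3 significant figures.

ΔP_A/ΔP_B ≈ 11.1

Pipe A: V = Q/A = 0.002533/0.0007022 = 3.608 m/s; Re = 2.979e+05; ε/D = 0.000114; Haaland → f = 0.01536; ΔP_A = f(L/D)(ρV²/2) = 1.718e+05 Pa.
Pipe B: V = Q/A = 0.002533/0.00422 = 0.6003 m/s; Re = 1.215e+05; ε/D = 4.23e-05; Haaland → f = 0.01732; ΔP_B = f(L/D)(ρV²/2) = 1.546e+04 Pa.
ΔP_A/ΔP_B = 1.718e+05/1.546e+04 = 11.1.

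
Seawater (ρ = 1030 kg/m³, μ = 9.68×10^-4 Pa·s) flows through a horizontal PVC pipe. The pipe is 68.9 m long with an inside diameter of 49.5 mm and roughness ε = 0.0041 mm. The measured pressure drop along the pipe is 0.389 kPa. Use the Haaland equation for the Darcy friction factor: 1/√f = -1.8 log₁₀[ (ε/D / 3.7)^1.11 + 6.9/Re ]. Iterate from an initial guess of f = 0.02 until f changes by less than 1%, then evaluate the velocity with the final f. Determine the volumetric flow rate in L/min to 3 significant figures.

Q ≈ 14.4 L/min

Rearranging Darcy-Weisbach: V = √(2·ΔP·D/(f·L·ρ)). With ε/D = 4.1e-06/0.0495 = 8.28e-05, iterate starting from f = 0.02:
  f = 0.02 → V = √(2·389·0.0495/(0.02·68.9·1030)) = 0.1647 m/s; Re = ρVD/μ = 8676; f → 0.03221
  f = 0.03221 → V = 0.1298 m/s; Re = 6837; f → 0.03445
  f = 0.03445 → V = 0.1255 m/s; Re = 6610; f → 0.03479
Converged (Δf/f < 1%). With the final f = 0.03479: V = √(2·389·0.0495/(0.03479·68.9·1030)) = 0.1249 m/s.
Q = V·A = 0.1249·(π/4·0.0495²) = 0.0002403 m³/s = 14.4 L/min.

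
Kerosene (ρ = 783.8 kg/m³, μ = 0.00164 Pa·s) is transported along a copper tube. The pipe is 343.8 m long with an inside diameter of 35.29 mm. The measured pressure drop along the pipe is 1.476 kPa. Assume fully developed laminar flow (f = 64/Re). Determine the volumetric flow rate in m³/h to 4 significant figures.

Q ≈ 0.3587 m³/h

For laminar flow, f = 64/Re with Re = ρVD/μ, so Darcy-Weisbach reduces to ΔP = 32μLV/D². Solving for V: V = ΔP·D²/(32μL) = 1476·(0.03529)²/(32·0.00164·343.8) = 0.1019 m/s.
Check: Re = ρVD/μ = 783.8·0.1019·0.03529/0.00164 = 1718 < 2300, so the laminar assumption holds.
Q = V·A = 0.1019·(π/4·0.03529²) = 9.965e-05 m³/s = 0.3587 m³/h.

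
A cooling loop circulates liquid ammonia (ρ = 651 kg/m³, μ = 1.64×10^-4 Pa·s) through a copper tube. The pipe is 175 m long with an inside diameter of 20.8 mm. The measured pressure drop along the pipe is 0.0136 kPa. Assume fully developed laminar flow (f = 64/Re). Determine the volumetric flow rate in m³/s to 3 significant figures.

Q ≈ 2.18×10^-6 m³/s

For laminar flow, f = 64/Re with Re = ρVD/μ, so Darcy-Weisbach reduces to ΔP = 32μLV/D². Solving for V: V = ΔP·D²/(32μL) = 13.6·(0.0208)²/(32·0.000164·175) = 0.006407 m/s.
Check: Re = ρVD/μ = 651·0.006407·0.0208/0.000164 = 529 < 2300, so the laminar assumption holds.
Q = V·A = 0.006407·(π/4·0.0208²) = 2.177e-06 m³/s = 2.18×10^-6 m³/s.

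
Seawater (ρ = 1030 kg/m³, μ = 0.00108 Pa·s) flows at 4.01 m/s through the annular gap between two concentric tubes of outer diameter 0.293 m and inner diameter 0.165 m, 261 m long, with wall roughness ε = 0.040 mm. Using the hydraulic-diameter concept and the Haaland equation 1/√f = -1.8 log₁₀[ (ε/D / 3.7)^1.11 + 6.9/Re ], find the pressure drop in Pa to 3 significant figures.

ΔP ≈ 275000 Pa

Hydraulic diameter D_h = 4A/P = D_o - D_i = 0.293 - 0.165 = 0.128 m.
Re = ρVD_h/μ = 1030·4.01·0.128/0.00108 = 4.895e+05.
ε/D_h = 4e-05/0.128 = 0.000313; Haaland gives 1/√f = -1.8 log₁₀[3.01e-05+1.41e-05] = 7.838, so f = 0.01628.
ΔP = f(L/D_h)(ρV²/2) = 0.01628·261/0.128·8281 = 2.748e+05 Pa.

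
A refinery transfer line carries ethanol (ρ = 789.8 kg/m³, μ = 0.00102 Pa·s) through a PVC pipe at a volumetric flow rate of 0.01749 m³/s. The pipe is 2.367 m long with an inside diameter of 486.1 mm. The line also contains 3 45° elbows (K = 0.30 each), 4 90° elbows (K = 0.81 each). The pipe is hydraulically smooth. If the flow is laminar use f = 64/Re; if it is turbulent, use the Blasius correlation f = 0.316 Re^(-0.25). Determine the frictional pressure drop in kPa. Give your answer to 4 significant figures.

ΔP ≈ 0.01491 kPa

Cross-sectional area A = πD²/4 = π(0.4861)²/4 = 0.1856 m²; mean velocity V = Q/A = 0.01749/0.1856 = 0.09424 m/s.
Reynolds number Re = ρVD/μ = 789.8 · 0.09424 · 0.4861 / 0.00102 = 3.547e+04.
Re > 4000 → turbulent. Smooth-pipe (Blasius): f = 0.316 Re^(-0.25) = 0.316/(3.547e+04)^0.25 = 0.02303.
Total minor-loss coefficient ΣK = 3·0.3 + 4·0.81 = 4.14.
ΔP = [f·L/D + ΣK]·(ρV²/2) = [0.02303·2.367/0.4861 + 4.14]·(789.8·0.09424²/2) = [0.1121 + 4.14]·3.507 = 14.91 Pa.
ΔP = 14.91 Pa = 0.01491 kPa.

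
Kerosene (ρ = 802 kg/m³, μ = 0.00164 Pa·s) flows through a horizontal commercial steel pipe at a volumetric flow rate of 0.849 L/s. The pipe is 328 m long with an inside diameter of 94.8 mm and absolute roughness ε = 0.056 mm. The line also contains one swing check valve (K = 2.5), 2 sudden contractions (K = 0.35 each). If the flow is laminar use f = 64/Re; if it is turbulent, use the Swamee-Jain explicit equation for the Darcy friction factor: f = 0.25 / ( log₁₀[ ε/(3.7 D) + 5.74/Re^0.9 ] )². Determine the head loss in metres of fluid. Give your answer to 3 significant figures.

Q = 0.849 L/s = 0.849/1000 = 0.000849 m³/s.
Cross-sectional area A = πD²/4 = π(0.0948)²/4 = 0.007058 m²; mean velocity V = Q/A = 0.000849/0.007058 = 0.1203 m/s.
Reynolds number Re = ρVD/μ = 802 · 0.1203 · 0.0948 / 0.00164 = 5576.
Re > 4000 → turbulent. Relative roughness ε/D = 5.6e-05/0.0948 = 0.000591. Swamee-Jain: f = 0.25/(log₁₀[0.000591/3.7 + 5.74/5576^0.9])² = 0.25/(log₁₀[0.00016 + 0.00244])² = 0.25/(-2.585)² = 0.03741.
Total minor-loss coefficient ΣK = 1·2.5 + 2·0.35 = 3.2.
ΔP = [f·L/D + ΣK]·(ρV²/2) = [0.03741·328/0.0948 + 3.2]·(802·0.1203²/2) = [129.4 + 3.2]·5.802 = 769.4 Pa.
Head loss h_f = ΔP/(ρg) = 769.4/(802·9.81) = 0.0978 m.

h_f ≈ 0.0978 m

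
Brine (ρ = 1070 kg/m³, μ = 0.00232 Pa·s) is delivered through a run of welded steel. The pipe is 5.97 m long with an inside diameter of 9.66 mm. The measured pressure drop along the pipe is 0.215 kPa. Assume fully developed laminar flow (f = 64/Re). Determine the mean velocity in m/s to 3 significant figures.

V ≈ 0.0453 m/s

For laminar flow, f = 64/Re with Re = ρVD/μ, so Darcy-Weisbach reduces to ΔP = 32μLV/D². Solving for V: V = ΔP·D²/(32μL) = 215·(0.00966)²/(32·0.00232·5.97) = 0.04527 m/s.
Check: Re = ρVD/μ = 1070·0.04527·0.00966/0.00232 = 201.7 < 2300, so the laminar assumption holds.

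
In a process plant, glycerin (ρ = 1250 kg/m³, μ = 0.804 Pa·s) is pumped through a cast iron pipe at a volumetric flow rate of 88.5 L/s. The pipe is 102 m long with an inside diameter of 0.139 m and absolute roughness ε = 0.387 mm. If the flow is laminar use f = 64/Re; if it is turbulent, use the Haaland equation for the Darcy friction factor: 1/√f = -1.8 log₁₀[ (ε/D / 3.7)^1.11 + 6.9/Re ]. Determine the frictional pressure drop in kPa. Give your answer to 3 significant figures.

ΔP ≈ 792 kPa

Q = 88.5 L/s = 88.5/1000 = 0.0885 m³/s.
Cross-sectional area A = πD²/4 = π(0.139)²/4 = 0.01517 m²; mean velocity V = Q/A = 0.0885/0.01517 = 5.832 m/s.
Reynolds number Re = ρVD/μ = 1250 · 5.832 · 0.139 / 0.804 = 1260.
Re < 2300 → laminar flow, so f = 64/Re = 64/1260 = 0.05078 (the turbulent correlation is not needed).
Darcy-Weisbach: ΔP = f(L/D)(ρV²/2) = 0.05078·(102/0.139)·(1250·5.832²/2) = 0.05078·733.8·2.126e+04 = 7.921e+05 Pa.
ΔP = 7.921e+05 Pa = 792 kPa.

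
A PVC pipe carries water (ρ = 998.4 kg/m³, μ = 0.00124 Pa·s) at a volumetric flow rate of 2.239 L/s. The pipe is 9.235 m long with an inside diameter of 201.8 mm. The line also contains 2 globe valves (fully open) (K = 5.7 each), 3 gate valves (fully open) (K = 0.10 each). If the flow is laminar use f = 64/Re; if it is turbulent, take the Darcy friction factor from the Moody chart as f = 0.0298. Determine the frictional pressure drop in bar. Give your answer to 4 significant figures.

ΔP ≈ 3.196×10^-4 bar

Q = 2.239 L/s = 2.239/1000 = 0.002239 m³/s.
Cross-sectional area A = πD²/4 = π(0.2018)²/4 = 0.03198 m²; mean velocity V = Q/A = 0.002239/0.03198 = 0.07 m/s.
Reynolds number Re = ρVD/μ = 998.4 · 0.07 · 0.2018 / 0.00124 = 1.137e+04.
Re > 4000 → turbulent; use the Moody-chart value f = 0.0298.
Total minor-loss coefficient ΣK = 2·5.7 + 3·0.1 = 11.7.
ΔP = [f·L/D + ΣK]·(ρV²/2) = [0.0298·9.235/0.2018 + 11.7]·(998.4·0.07²/2) = [1.364 + 11.7]·2.446 = 31.96 Pa.
ΔP = 31.96 Pa = 3.196×10^-4 bar.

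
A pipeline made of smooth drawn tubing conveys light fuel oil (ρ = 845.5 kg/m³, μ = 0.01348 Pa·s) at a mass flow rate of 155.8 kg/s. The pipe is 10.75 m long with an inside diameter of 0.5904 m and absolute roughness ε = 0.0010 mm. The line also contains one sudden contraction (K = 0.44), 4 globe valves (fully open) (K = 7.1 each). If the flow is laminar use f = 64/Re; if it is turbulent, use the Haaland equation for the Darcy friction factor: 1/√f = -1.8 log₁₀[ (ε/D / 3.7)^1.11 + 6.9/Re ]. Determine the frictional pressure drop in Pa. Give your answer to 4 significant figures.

ΔP ≈ 5609 Pa

A = πD²/4 = π(0.5904)²/4 = 0.2738 m²; mean velocity V = ṁ/(ρA) = 155.8/(845.5 · 0.2738) = 0.6731 m/s.
Reynolds number Re = ρVD/μ = 845.5 · 0.6731 · 0.5904 / 0.0135 = 2.493e+04.
Re > 4000 → turbulent. Relative roughness ε/D = 1e-06/0.5904 = 1.69e-06. Haaland: 1/√f = -1.8 log₁₀[(1.69e-06/3.7)^1.11 + 6.9/2.493e+04] = -1.8 log₁₀[9.19e-08 + 0.000277] = 6.404, so f = 0.02439.
Total minor-loss coefficient ΣK = 1·0.44 + 4·7.1 = 28.8.
ΔP = [f·L/D + ΣK]·(ρV²/2) = [0.02439·10.75/0.5904 + 28.8]·(845.5·0.6731²/2) = [0.444 + 28.8]·191.5 = 5609 Pa.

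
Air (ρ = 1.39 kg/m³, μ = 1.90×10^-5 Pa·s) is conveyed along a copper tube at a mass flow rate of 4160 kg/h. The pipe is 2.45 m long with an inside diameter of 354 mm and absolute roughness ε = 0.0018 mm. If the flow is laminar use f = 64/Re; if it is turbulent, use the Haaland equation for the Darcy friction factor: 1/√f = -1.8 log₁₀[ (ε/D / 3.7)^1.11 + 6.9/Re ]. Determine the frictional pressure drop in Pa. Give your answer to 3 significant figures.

ṁ = 4160 kg/h = 4160/3600 = 1.156 kg/s.
A = πD²/4 = π(0.354)²/4 = 0.09842 m²; mean velocity V = ṁ/(ρA) = 1.156/(1.39 · 0.09842) = 8.447 m/s.
Reynolds number Re = ρVD/μ = 1.39 · 8.447 · 0.354 / 1.9e-05 = 2.187e+05.
Re > 4000 → turbulent. Relative roughness ε/D = 1.8e-06/0.354 = 5.08e-06. Haaland: 1/√f = -1.8 log₁₀[(5.08e-06/3.7)^1.11 + 6.9/2.187e+05] = -1.8 log₁₀[3.11e-07 + 3.15e-05] = 8.094, so f = 0.01526.
Darcy-Weisbach: ΔP = f(L/D)(ρV²/2) = 0.01526·(2.45/0.354)·(1.39·8.447²/2) = 0.01526·6.921·49.58 = 5.238 Pa.

ΔP ≈ 5.24 Pa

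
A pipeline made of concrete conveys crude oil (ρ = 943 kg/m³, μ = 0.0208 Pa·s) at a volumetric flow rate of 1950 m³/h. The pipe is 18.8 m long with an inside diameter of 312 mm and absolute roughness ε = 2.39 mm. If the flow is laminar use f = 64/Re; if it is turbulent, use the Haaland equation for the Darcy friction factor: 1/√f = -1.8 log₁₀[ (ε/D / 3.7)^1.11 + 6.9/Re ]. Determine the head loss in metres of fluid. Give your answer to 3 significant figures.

Q = 1950 m³/h = 1950/3600 = 0.5417 m³/s.
Cross-sectional area A = πD²/4 = π(0.312)²/4 = 0.07645 m²; mean velocity V = Q/A = 0.5417/0.07645 = 7.085 m/s.
Reynolds number Re = ρVD/μ = 943 · 7.085 · 0.312 / 0.0208 = 1.002e+05.
Re > 4000 → turbulent. Relative roughness ε/D = 0.00239/0.312 = 0.00766. Haaland: 1/√f = -1.8 log₁₀[(0.00766/3.7)^1.11 + 6.9/1.002e+05] = -1.8 log₁₀[0.00105 + 6.89e-05] = 5.313, so f = 0.03543.
Darcy-Weisbach: ΔP = f(L/D)(ρV²/2) = 0.03543·(18.8/0.312)·(943·7.085²/2) = 0.03543·60.26·2.367e+04 = 5.052e+04 Pa.
Head loss h_f = ΔP/(ρg) = 5.052e+04/(943·9.81) = 5.46 m.

h_f ≈ 5.46 m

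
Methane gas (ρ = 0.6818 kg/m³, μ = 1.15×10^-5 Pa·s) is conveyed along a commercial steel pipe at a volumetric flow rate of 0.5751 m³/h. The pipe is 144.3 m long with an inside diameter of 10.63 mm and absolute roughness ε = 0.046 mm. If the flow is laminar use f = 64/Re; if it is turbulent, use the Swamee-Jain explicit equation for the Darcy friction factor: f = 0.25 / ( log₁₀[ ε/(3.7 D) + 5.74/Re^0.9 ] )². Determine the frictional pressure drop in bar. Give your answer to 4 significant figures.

Q = 0.5751 m³/h = 0.5751/3600 = 0.0001597 m³/s.
Cross-sectional area A = πD²/4 = π(0.01063)²/4 = 8.875e-05 m²; mean velocity V = Q/A = 0.0001597/8.875e-05 = 1.8 m/s.
Reynolds number Re = ρVD/μ = 0.6818 · 1.8 · 0.01063 / 1.15e-05 = 1134.
Re < 2300 → laminar flow, so f = 64/Re = 64/1134 = 0.05642 (the turbulent correlation is not needed).
Darcy-Weisbach: ΔP = f(L/D)(ρV²/2) = 0.05642·(144.3/0.01063)·(0.6818·1.8²/2) = 0.05642·1.357e+04·1.105 = 845.9 Pa.
ΔP = 845.9 Pa = 0.008459 bar.

ΔP ≈ 0.008459 bar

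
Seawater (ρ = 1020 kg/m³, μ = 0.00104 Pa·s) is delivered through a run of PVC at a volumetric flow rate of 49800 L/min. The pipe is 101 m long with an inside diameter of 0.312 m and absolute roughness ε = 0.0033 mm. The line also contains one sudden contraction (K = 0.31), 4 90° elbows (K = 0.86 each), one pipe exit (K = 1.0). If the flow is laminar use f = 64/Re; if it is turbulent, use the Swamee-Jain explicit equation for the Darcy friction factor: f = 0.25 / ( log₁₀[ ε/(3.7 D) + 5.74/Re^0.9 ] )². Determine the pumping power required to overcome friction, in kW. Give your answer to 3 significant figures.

Q = 49800 L/min = 49800/60000 = 0.83 m³/s.
Cross-sectional area A = πD²/4 = π(0.312)²/4 = 0.07645 m²; mean velocity V = Q/A = 0.83/0.07645 = 10.86 m/s.
Reynolds number Re = ρVD/μ = 1020 · 10.86 · 0.312 / 0.00104 = 3.322e+06.
Re > 4000 → turbulent. Relative roughness ε/D = 3.3e-06/0.312 = 1.06e-05. Swamee-Jain: f = 0.25/(log₁₀[1.06e-05/3.7 + 5.74/3.322e+06^0.9])² = 0.25/(log₁₀[2.86e-06 + 7.76e-06])² = 0.25/(-4.974)² = 0.0101.
Total minor-loss coefficient ΣK = 1·0.31 + 4·0.86 + 1·1 = 4.75.
ΔP = [f·L/D + ΣK]·(ρV²/2) = [0.0101·101/0.312 + 4.75]·(1020·10.86²/2) = [3.271 + 4.75]·6.011e+04 = 4.821e+05 Pa.
Pumping power P = QΔP = 0.83·4.821e+05 = 400200 W = 400 kW.

P ≈ 400 kW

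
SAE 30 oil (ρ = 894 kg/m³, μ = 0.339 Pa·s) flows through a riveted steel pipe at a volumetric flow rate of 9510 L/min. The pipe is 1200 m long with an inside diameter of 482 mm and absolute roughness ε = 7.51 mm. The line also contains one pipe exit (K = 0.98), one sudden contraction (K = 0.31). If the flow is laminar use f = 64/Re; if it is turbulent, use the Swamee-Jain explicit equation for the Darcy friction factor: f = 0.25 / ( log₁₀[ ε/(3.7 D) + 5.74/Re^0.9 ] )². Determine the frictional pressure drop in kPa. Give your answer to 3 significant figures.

Q = 9510 L/min = 9510/60000 = 0.1585 m³/s.
Cross-sectional area A = πD²/4 = π(0.482)²/4 = 0.1825 m²; mean velocity V = Q/A = 0.1585/0.1825 = 0.8687 m/s.
Reynolds number Re = ρVD/μ = 894 · 0.8687 · 0.482 / 0.339 = 1104.
Re < 2300 → laminar flow, so f = 64/Re = 64/1104 = 0.05796 (the turbulent correlation is not needed).
Total minor-loss coefficient ΣK = 1·0.98 + 1·0.31 = 1.29.
ΔP = [f·L/D + ΣK]·(ρV²/2) = [0.05796·1200/0.482 + 1.29]·(894·0.8687²/2) = [144.3 + 1.29]·337.3 = 4.911e+04 Pa.
ΔP = 4.911e+04 Pa = 49.1 kPa.

ΔP ≈ 49.1 kPa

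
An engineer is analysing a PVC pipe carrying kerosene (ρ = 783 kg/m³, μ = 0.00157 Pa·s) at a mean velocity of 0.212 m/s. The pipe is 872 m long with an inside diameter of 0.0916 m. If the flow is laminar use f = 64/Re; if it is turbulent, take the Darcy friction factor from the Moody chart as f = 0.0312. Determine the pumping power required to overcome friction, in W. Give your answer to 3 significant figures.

Reynolds number Re = ρVD/μ = 783 · 0.212 · 0.0916 / 0.00157 = 9685.
Re > 4000 → turbulent; use the Moody-chart value f = 0.0312.
Darcy-Weisbach: ΔP = f(L/D)(ρV²/2) = 0.0312·(872/0.0916)·(783·0.212²/2) = 0.0312·9520·17.6 = 5226 Pa.
Q = V·A = 0.212·0.00659 = 0.001397 m³/s.
Pumping power P = QΔP = 0.001397·5226 = 7.301 W = 7.30 W.

P ≈ 7.30 W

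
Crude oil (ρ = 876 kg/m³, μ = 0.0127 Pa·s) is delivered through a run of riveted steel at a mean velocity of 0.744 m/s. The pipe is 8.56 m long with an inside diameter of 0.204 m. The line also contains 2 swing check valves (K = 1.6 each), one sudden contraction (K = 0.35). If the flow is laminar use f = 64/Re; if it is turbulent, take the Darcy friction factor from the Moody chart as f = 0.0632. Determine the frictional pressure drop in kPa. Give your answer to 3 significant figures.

Reynolds number Re = ρVD/μ = 876 · 0.744 · 0.204 / 0.0127 = 1.047e+04.
Re > 4000 → turbulent; use the Moody-chart value f = 0.0632.
Total minor-loss coefficient ΣK = 2·1.6 + 1·0.35 = 3.55.
ΔP = [f·L/D + ΣK]·(ρV²/2) = [0.0632·8.56/0.204 + 3.55]·(876·0.744²/2) = [2.652 + 3.55]·242.4 = 1504 Pa.
ΔP = 1504 Pa = 1.50 kPa.

ΔP ≈ 1.50 kPa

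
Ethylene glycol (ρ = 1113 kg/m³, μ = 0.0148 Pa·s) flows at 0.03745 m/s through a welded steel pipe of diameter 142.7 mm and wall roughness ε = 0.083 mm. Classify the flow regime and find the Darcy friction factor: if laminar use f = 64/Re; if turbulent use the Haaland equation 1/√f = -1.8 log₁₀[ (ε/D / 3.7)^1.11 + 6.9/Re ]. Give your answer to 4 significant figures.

Re = ρVD/μ = 1113·0.03745·0.1427/0.0148 = 401.9.
Re < 2300 → laminar, so f = 64/Re = 0.1592 (roughness is irrelevant in laminar flow).

f ≈ 0.1592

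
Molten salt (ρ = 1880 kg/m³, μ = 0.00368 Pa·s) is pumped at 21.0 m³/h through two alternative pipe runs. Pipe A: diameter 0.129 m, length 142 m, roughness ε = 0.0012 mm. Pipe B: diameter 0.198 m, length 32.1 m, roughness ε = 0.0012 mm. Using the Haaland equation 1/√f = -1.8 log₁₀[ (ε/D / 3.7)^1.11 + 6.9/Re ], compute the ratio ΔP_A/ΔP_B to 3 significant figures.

ΔP_A/ΔP_B ≈ 33.9

Pipe A: V = Q/A = 0.005833/0.01307 = 0.4463 m/s; Re = 2.941e+04; ε/D = 9.3e-06; Haaland → f = 0.02344; ΔP_A = f(L/D)(ρV²/2) = 4832 Pa.
Pipe B: V = Q/A = 0.005833/0.03079 = 0.1895 m/s; Re = 1.916e+04; ε/D = 6.06e-06; Haaland → f = 0.02603; ΔP_B = f(L/D)(ρV²/2) = 142.4 Pa.
ΔP_A/ΔP_B = 4832/142.4 = 33.9.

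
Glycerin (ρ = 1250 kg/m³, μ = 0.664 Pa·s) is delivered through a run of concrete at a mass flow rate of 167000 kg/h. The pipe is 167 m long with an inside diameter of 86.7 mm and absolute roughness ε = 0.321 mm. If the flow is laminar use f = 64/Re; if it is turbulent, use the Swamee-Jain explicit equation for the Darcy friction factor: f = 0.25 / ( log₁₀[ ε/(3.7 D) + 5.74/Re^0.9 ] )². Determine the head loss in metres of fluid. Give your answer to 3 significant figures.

ṁ = 167000 kg/h = 167000/3600 = 46.39 kg/s.
A = πD²/4 = π(0.0867)²/4 = 0.005904 m²; mean velocity V = ṁ/(ρA) = 46.39/(1250 · 0.005904) = 6.286 m/s.
Reynolds number Re = ρVD/μ = 1250 · 6.286 · 0.0867 / 0.664 = 1026.
Re < 2300 → laminar flow, so f = 64/Re = 64/1026 = 0.06238 (the turbulent correlation is not needed).
Darcy-Weisbach: ΔP = f(L/D)(ρV²/2) = 0.06238·(167/0.0867)·(1250·6.286²/2) = 0.06238·1926·2.47e+04 = 2.967e+06 Pa.
Head loss h_f = ΔP/(ρg) = 2.967e+06/(1250·9.81) = 242 m.

h_f ≈ 242 m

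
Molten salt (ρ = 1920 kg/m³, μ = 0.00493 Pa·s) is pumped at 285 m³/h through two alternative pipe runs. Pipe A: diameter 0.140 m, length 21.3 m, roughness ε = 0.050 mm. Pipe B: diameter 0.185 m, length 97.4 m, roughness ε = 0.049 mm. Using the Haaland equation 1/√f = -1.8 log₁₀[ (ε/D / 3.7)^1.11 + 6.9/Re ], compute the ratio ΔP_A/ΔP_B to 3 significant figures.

Pipe A: V = Q/A = 0.07917/0.01539 = 5.143 m/s; Re = 2.804e+05; ε/D = 0.000357; Haaland → f = 0.01729; ΔP_A = f(L/D)(ρV²/2) = 6.678e+04 Pa.
Pipe B: V = Q/A = 0.07917/0.02688 = 2.945 m/s; Re = 2.122e+05; ε/D = 0.000265; Haaland → f = 0.01717; ΔP_B = f(L/D)(ρV²/2) = 7.527e+04 Pa.
ΔP_A/ΔP_B = 6.678e+04/7.527e+04 = 0.887.

ΔP_A/ΔP_B ≈ 0.887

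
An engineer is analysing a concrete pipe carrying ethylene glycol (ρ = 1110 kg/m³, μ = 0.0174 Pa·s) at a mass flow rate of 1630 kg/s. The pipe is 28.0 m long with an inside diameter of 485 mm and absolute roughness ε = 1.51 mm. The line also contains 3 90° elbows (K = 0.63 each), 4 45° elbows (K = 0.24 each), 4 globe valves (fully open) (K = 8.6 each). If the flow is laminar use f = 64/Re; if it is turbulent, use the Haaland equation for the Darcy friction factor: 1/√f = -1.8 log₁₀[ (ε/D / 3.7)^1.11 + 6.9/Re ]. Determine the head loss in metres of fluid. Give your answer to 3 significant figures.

h_f ≈ 125 m

A = πD²/4 = π(0.485)²/4 = 0.1847 m²; mean velocity V = ṁ/(ρA) = 1630/(1110 · 0.1847) = 7.949 m/s.
Reynolds number Re = ρVD/μ = 1110 · 7.949 · 0.485 / 0.0174 = 2.459e+05.
Re > 4000 → turbulent. Relative roughness ε/D = 0.00151/0.485 = 0.00311. Haaland: 1/√f = -1.8 log₁₀[(0.00311/3.7)^1.11 + 6.9/2.459e+05] = -1.8 log₁₀[0.000386 + 2.81e-05] = 6.089, so f = 0.02697.
Total minor-loss coefficient ΣK = 3·0.63 + 4·0.24 + 4·8.6 = 37.2.
ΔP = [f·L/D + ΣK]·(ρV²/2) = [0.02697·28/0.485 + 37.2]·(1110·7.949²/2) = [1.557 + 37.2]·3.507e+04 = 1.361e+06 Pa.
Head loss h_f = ΔP/(ρg) = 1.361e+06/(1110·9.81) = 125 m.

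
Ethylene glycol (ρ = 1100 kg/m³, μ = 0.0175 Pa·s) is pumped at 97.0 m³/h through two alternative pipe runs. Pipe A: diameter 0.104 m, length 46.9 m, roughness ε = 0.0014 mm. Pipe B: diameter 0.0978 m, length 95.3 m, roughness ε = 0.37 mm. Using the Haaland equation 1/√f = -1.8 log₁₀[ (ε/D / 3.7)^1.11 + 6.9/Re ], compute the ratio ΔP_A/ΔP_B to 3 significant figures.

Pipe A: V = Q/A = 0.02694/0.008495 = 3.172 m/s; Re = 2.073e+04; ε/D = 1.35e-05; Haaland → f = 0.02553; ΔP_A = f(L/D)(ρV²/2) = 6.372e+04 Pa.
Pipe B: V = Q/A = 0.02694/0.007512 = 3.587 m/s; Re = 2.205e+04; ε/D = 0.00378; Haaland → f = 0.03209; ΔP_B = f(L/D)(ρV²/2) = 2.213e+05 Pa.
ΔP_A/ΔP_B = 6.372e+04/2.213e+05 = 0.288.

ΔP_A/ΔP_B ≈ 0.288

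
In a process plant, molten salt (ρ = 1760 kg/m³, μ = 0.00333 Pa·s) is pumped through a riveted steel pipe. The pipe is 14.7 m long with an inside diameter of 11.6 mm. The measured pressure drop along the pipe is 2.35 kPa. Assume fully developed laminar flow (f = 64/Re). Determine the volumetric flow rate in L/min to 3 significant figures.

Q ≈ 1.28 L/min

For laminar flow, f = 64/Re with Re = ρVD/μ, so Darcy-Weisbach reduces to ΔP = 32μLV/D². Solving for V: V = ΔP·D²/(32μL) = 2350·(0.0116)²/(32·0.00333·14.7) = 0.2019 m/s.
Check: Re = ρVD/μ = 1760·0.2019·0.0116/0.00333 = 1238 < 2300, so the laminar assumption holds.
Q = V·A = 0.2019·(π/4·0.0116²) = 2.133e-05 m³/s = 1.28 L/min.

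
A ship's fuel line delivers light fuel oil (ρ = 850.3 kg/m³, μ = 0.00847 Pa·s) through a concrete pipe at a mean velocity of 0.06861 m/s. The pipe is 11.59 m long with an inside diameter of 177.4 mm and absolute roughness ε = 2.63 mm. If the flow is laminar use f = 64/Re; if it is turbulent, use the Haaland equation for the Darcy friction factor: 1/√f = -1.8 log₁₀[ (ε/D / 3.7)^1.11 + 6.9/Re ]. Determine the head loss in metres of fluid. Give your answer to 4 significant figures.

h_f ≈ 8.210×10^-4 m

Reynolds number Re = ρVD/μ = 850.3 · 0.06861 · 0.1774 / 0.00847 = 1222.
Re < 2300 → laminar flow, so f = 64/Re = 64/1222 = 0.05238 (the turbulent correlation is not needed).
Darcy-Weisbach: ΔP = f(L/D)(ρV²/2) = 0.05238·(11.59/0.1774)·(850.3·0.06861²/2) = 0.05238·65.33·2.001 = 6.849 Pa.
Head loss h_f = ΔP/(ρg) = 6.849/(850.3·9.81) = 8.210×10^-4 m.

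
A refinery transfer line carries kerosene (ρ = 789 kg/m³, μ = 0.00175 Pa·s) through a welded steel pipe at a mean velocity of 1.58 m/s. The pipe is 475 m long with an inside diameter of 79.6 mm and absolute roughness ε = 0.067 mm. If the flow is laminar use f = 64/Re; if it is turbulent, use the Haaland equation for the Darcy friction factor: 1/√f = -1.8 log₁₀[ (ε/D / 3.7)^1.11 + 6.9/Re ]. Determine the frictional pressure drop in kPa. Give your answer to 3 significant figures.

Reynolds number Re = ρVD/μ = 789 · 1.58 · 0.0796 / 0.00175 = 5.67e+04.
Re > 4000 → turbulent. Relative roughness ε/D = 6.7e-05/0.0796 = 0.000842. Haaland: 1/√f = -1.8 log₁₀[(0.000842/3.7)^1.11 + 6.9/5.67e+04] = -1.8 log₁₀[9.04e-05 + 0.000122] = 6.612, so f = 0.02287.
Darcy-Weisbach: ΔP = f(L/D)(ρV²/2) = 0.02287·(475/0.0796)·(789·1.58²/2) = 0.02287·5967·984.8 = 1.344e+05 Pa.
ΔP = 1.344e+05 Pa = 134 kPa.

ΔP ≈ 134 kPa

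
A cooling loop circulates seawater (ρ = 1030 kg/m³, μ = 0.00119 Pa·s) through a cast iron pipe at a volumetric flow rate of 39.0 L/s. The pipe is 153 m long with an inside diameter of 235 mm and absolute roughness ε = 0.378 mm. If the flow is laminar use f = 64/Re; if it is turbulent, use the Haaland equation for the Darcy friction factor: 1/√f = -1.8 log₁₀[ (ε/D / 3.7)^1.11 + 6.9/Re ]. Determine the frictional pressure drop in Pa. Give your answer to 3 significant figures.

ΔP ≈ 6280 Pa

Q = 39.0 L/s = 39.0/1000 = 0.039 m³/s.
Cross-sectional area A = πD²/4 = π(0.235)²/4 = 0.04337 m²; mean velocity V = Q/A = 0.039/0.04337 = 0.8992 m/s.
Reynolds number Re = ρVD/μ = 1030 · 0.8992 · 0.235 / 0.00119 = 1.829e+05.
Re > 4000 → turbulent. Relative roughness ε/D = 0.000378/0.235 = 0.00161. Haaland: 1/√f = -1.8 log₁₀[(0.00161/3.7)^1.11 + 6.9/1.829e+05] = -1.8 log₁₀[0.000186 + 3.77e-05] = 6.572, so f = 0.02315.
Darcy-Weisbach: ΔP = f(L/D)(ρV²/2) = 0.02315·(153/0.235)·(1030·0.8992²/2) = 0.02315·651.1·416.4 = 6276 Pa.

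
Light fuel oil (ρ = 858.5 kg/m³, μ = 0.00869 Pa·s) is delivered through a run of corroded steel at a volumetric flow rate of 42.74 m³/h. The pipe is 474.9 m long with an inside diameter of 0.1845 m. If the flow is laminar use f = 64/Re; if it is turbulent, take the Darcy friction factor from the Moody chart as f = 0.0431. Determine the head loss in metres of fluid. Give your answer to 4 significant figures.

Q = 42.74 m³/h = 42.74/3600 = 0.01187 m³/s.
Cross-sectional area A = πD²/4 = π(0.1845)²/4 = 0.02674 m²; mean velocity V = Q/A = 0.01187/0.02674 = 0.4441 m/s.
Reynolds number Re = ρVD/μ = 858.5 · 0.4441 · 0.1845 / 0.00869 = 8094.
Re > 4000 → turbulent; use the Moody-chart value f = 0.0431.
Darcy-Weisbach: ΔP = f(L/D)(ρV²/2) = 0.0431·(474.9/0.1845)·(858.5·0.4441²/2) = 0.0431·2574·84.65 = 9391 Pa.
Head loss h_f = ΔP/(ρg) = 9391/(858.5·9.81) = 1.115 m.

h_f ≈ 1.115 m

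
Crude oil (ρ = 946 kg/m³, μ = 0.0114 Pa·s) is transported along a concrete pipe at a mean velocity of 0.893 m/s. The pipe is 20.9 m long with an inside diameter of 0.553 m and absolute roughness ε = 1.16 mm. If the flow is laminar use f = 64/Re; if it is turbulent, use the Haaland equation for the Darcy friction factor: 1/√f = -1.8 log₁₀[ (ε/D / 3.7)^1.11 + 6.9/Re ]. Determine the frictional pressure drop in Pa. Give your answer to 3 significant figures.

ΔP ≈ 385 Pa

Reynolds number Re = ρVD/μ = 946 · 0.893 · 0.553 / 0.0114 = 4.098e+04.
Re > 4000 → turbulent. Relative roughness ε/D = 0.00116/0.553 = 0.0021. Haaland: 1/√f = -1.8 log₁₀[(0.0021/3.7)^1.11 + 6.9/4.098e+04] = -1.8 log₁₀[0.000249 + 0.000168] = 6.083, so f = 0.02703.
Darcy-Weisbach: ΔP = f(L/D)(ρV²/2) = 0.02703·(20.9/0.553)·(946·0.893²/2) = 0.02703·37.79·377.2 = 385.3 Pa.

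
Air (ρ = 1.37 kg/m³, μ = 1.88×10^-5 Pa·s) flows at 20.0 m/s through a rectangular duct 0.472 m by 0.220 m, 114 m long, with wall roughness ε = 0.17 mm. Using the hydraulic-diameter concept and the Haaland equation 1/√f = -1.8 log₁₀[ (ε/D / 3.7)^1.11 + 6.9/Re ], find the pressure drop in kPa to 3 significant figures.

ΔP ≈ 1.88 kPa

Hydraulic diameter D_h = 4A/P = 4·(0.472·0.22)/(2·(0.472+0.22)) = 0.4154/1.384 = 0.3001 m.
Re = ρVD_h/μ = 1.37·20·0.3001/1.88e-05 = 4.374e+05.
ε/D_h = 0.00017/0.3001 = 0.000566; Haaland gives 1/√f = -1.8 log₁₀[5.83e-05+1.58e-05] = 7.435, so f = 0.01809.
ΔP = f(L/D_h)(ρV²/2) = 0.01809·114/0.3001·274 = 1883 Pa.
ΔP = 1.88 kPa.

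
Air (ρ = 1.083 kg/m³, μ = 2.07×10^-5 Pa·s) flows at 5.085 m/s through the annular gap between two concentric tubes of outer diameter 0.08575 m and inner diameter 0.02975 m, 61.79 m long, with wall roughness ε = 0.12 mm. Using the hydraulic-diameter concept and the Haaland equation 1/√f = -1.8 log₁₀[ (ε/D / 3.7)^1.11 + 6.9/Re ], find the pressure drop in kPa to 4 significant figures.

ΔP ≈ 0.4825 kPa

Hydraulic diameter D_h = 4A/P = D_o - D_i = 0.08575 - 0.02975 = 0.056 m.
Re = ρVD_h/μ = 1.083·5.085·0.056/2.07e-05 = 1.49e+04.
ε/D_h = 0.00012/0.056 = 0.00214; Haaland gives 1/√f = -1.8 log₁₀[0.000255+0.000463] = 5.659, so f = 0.03123.
ΔP = f(L/D_h)(ρV²/2) = 0.03123·61.79/0.056·14 = 482.5 Pa.
ΔP = 0.4825 kPa.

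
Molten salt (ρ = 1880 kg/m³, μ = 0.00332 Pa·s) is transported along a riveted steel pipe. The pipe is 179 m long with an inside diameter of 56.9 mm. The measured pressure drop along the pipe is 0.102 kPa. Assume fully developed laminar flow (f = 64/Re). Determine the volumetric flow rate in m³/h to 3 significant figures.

Q ≈ 0.159 m³/h

For laminar flow, f = 64/Re with Re = ρVD/μ, so Darcy-Weisbach reduces to ΔP = 32μLV/D². Solving for V: V = ΔP·D²/(32μL) = 102·(0.0569)²/(32·0.00332·179) = 0.01737 m/s.
Check: Re = ρVD/μ = 1880·0.01737·0.0569/0.00332 = 559.5 < 2300, so the laminar assumption holds.
Q = V·A = 0.01737·(π/4·0.0569²) = 4.416e-05 m³/s = 0.159 m³/h.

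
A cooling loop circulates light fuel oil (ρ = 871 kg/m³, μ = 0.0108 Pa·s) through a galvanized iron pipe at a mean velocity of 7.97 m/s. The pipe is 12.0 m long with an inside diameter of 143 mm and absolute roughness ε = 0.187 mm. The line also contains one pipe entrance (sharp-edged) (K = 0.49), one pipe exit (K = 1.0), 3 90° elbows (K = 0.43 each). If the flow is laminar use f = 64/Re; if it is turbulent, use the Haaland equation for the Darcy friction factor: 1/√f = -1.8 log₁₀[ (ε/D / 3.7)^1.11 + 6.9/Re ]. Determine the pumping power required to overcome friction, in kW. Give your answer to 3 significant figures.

P ≈ 16.7 kW

Reynolds number Re = ρVD/μ = 871 · 7.97 · 0.143 / 0.0108 = 9.192e+04.
Re > 4000 → turbulent. Relative roughness ε/D = 0.000187/0.143 = 0.00131. Haaland: 1/√f = -1.8 log₁₀[(0.00131/3.7)^1.11 + 6.9/9.192e+04] = -1.8 log₁₀[0.000147 + 7.51e-05] = 6.575, so f = 0.02313.
Total minor-loss coefficient ΣK = 1·0.49 + 1·1 + 3·0.43 = 2.78.
ΔP = [f·L/D + ΣK]·(ρV²/2) = [0.02313·12/0.143 + 2.78]·(871·7.97²/2) = [1.941 + 2.78]·2.766e+04 = 1.306e+05 Pa.
Q = V·A = 7.97·0.01606 = 0.128 m³/s.
Pumping power P = QΔP = 0.128·1.306e+05 = 16720 W = 16.7 kW.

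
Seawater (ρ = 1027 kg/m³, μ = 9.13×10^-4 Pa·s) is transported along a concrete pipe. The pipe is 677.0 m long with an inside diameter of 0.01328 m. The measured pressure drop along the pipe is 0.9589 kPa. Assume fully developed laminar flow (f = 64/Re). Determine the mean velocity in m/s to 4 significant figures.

For laminar flow, f = 64/Re with Re = ρVD/μ, so Darcy-Weisbach reduces to ΔP = 32μLV/D². Solving for V: V = ΔP·D²/(32μL) = 958.9·(0.01328)²/(32·0.000913·677) = 0.00855 m/s.
Check: Re = ρVD/μ = 1027·0.00855·0.01328/0.000913 = 127.7 < 2300, so the laminar assumption holds.

V ≈ 0.008550 m/s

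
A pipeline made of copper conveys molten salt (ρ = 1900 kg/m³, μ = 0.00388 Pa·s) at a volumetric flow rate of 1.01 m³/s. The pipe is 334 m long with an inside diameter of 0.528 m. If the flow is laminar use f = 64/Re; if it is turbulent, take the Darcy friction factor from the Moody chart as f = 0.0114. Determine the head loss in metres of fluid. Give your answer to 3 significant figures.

h_f ≈ 7.82 m

Cross-sectional area A = πD²/4 = π(0.528)²/4 = 0.219 m²; mean velocity V = Q/A = 1.01/0.219 = 4.613 m/s.
Reynolds number Re = ρVD/μ = 1900 · 4.613 · 0.528 / 0.00388 = 1.193e+06.
Re > 4000 → turbulent; use the Moody-chart value f = 0.0114.
Darcy-Weisbach: ΔP = f(L/D)(ρV²/2) = 0.0114·(334/0.528)·(1900·4.613²/2) = 0.0114·632.6·2.021e+04 = 1.458e+05 Pa.
Head loss h_f = ΔP/(ρg) = 1.458e+05/(1900·9.81) = 7.82 m.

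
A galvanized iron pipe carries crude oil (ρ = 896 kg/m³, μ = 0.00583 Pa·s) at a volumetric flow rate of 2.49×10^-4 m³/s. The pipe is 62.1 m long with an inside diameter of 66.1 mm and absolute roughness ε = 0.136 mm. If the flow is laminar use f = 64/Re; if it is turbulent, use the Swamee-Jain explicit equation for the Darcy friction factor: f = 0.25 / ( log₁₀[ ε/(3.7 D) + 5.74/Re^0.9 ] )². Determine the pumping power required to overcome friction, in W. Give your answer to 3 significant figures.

P ≈ 0.0479 W

Cross-sectional area A = πD²/4 = π(0.0661)²/4 = 0.003432 m²; mean velocity V = Q/A = 0.000249/0.003432 = 0.07256 m/s.
Reynolds number Re = ρVD/μ = 896 · 0.07256 · 0.0661 / 0.00583 = 737.1.
Re < 2300 → laminar flow, so f = 64/Re = 64/737.1 = 0.08682 (the turbulent correlation is not needed).
Darcy-Weisbach: ΔP = f(L/D)(ρV²/2) = 0.08682·(62.1/0.0661)·(896·0.07256²/2) = 0.08682·939.5·2.359 = 192.4 Pa.
Pumping power P = QΔP = 0.000249·192.4 = 0.04791 W = 0.0479 W.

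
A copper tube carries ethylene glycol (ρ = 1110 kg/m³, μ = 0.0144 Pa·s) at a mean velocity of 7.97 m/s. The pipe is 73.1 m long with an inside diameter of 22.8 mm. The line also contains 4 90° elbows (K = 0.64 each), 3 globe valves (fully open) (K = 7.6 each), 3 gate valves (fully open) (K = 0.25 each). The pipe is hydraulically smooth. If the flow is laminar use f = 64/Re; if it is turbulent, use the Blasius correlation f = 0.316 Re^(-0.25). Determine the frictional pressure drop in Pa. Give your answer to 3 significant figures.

Reynolds number Re = ρVD/μ = 1110 · 7.97 · 0.0228 / 0.0144 = 1.401e+04.
Re > 4000 → turbulent. Smooth-pipe (Blasius): f = 0.316 Re^(-0.25) = 0.316/(1.401e+04)^0.25 = 0.02905.
Total minor-loss coefficient ΣK = 4·0.64 + 3·7.6 + 3·0.25 = 26.1.
ΔP = [f·L/D + ΣK]·(ρV²/2) = [0.02905·73.1/0.0228 + 26.1]·(1110·7.97²/2) = [93.13 + 26.1]·3.525e+04 = 4.204e+06 Pa.

ΔP ≈ 4.20×10^6 Pa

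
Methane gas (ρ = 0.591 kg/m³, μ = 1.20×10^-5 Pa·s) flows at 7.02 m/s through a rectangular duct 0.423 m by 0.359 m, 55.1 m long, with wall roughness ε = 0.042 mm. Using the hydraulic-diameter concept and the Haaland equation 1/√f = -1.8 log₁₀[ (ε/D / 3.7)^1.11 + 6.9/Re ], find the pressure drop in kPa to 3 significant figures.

ΔP ≈ 0.0359 kPa

Hydraulic diameter D_h = 4A/P = 4·(0.423·0.359)/(2·(0.423+0.359)) = 0.6074/1.564 = 0.3884 m.
Re = ρVD_h/μ = 0.591·7.02·0.3884/1.2e-05 = 1.343e+05.
ε/D_h = 4.2e-05/0.3884 = 0.000108; Haaland gives 1/√f = -1.8 log₁₀[9.27e-06+5.14e-05] = 7.591, so f = 0.01735.
ΔP = f(L/D_h)(ρV²/2) = 0.01735·55.1/0.3884·14.56 = 35.85 Pa.
ΔP = 0.0359 kPa.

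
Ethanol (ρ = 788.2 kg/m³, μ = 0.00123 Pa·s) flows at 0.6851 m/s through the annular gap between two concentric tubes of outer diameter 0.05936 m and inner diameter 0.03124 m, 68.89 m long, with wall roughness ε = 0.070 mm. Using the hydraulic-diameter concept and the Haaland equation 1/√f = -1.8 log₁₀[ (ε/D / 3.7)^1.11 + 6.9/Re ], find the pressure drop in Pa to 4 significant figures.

ΔP ≈ 14880 Pa

Hydraulic diameter D_h = 4A/P = D_o - D_i = 0.05936 - 0.03124 = 0.02812 m.
Re = ρVD_h/μ = 788.2·0.6851·0.02812/0.00123 = 1.235e+04.
ε/D_h = 7e-05/0.02812 = 0.00249; Haaland gives 1/√f = -1.8 log₁₀[0.000301+0.000559] = 5.518, so f = 0.03285.
ΔP = f(L/D_h)(ρV²/2) = 0.03285·68.89/0.02812·185 = 1.488e+04 Pa.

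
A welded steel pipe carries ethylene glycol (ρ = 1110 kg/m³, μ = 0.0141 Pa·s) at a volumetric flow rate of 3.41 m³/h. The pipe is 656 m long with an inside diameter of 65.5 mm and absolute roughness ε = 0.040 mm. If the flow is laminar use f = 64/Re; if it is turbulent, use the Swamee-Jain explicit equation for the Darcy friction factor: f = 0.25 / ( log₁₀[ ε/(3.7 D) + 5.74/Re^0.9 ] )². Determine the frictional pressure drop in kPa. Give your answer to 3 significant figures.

Q = 3.41 m³/h = 3.41/3600 = 0.0009472 m³/s.
Cross-sectional area A = πD²/4 = π(0.0655)²/4 = 0.00337 m²; mean velocity V = Q/A = 0.0009472/0.00337 = 0.2811 m/s.
Reynolds number Re = ρVD/μ = 1110 · 0.2811 · 0.0655 / 0.0141 = 1450.
Re < 2300 → laminar flow, so f = 64/Re = 64/1450 = 0.04415 (the turbulent correlation is not needed).
Darcy-Weisbach: ΔP = f(L/D)(ρV²/2) = 0.04415·(656/0.0655)·(1110·0.2811²/2) = 0.04415·1.002e+04·43.86 = 1.939e+04 Pa.
ΔP = 1.939e+04 Pa = 19.4 kPa.

ΔP ≈ 19.4 kPa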